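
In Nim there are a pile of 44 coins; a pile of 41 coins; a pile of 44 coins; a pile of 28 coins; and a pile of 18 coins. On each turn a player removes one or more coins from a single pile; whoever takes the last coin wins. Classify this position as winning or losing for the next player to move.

Winning position

Nim-sum: 44 ^ 41 ^ 44 ^ 28 ^ 18 = 39.
The nim-sum is 39 ≠ 0, so this is an N-position: the player to move can win.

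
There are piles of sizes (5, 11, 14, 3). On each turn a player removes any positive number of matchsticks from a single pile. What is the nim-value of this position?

3

In binary:
  0101  (5)
  1011  (11)
  1110  (14)
  0011  (3)
  ----
  0011  (3)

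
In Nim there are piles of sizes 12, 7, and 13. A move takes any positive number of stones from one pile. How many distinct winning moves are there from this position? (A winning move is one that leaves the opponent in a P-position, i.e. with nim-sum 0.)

Compute the nim-sum pairwise:
12 ⊕ 7 = 11
11 ⊕ 13 = 6
The overall nim-sum is X = 6. A pile of size p has a winning move iff p XOR X < p (reduce it to p XOR X).
  12: 12 XOR 6 = 10 < 12 — winning move (to 10).
  7: 7 XOR 6 = 1 < 7 — winning move (to 1).
  13: 13 XOR 6 = 11 < 13 — winning move (to 11).
That gives 3 winning moves.

3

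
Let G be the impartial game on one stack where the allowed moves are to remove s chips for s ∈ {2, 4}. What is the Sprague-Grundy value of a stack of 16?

Compute g(0), g(1), … for moves {2, 4}:
k:     0  1  2  3  4  5  6  7  8  9 10 11 12 13 14 15 16
g(k):  0  0  1  1  2  2  0  0  1  1  2  2  0  0  1  1  2
So g(16) = 2.

2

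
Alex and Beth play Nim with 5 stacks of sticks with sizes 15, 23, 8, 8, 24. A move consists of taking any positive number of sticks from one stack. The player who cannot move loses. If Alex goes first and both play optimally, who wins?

Compute the nim-sum pairwise:
15 ^ 23 = 24
24 ^ 8 = 16
16 ^ 8 = 24
24 ^ 24 = 0
The nim-sum is 0, so this is a P-position: the player to move is in a losing position under optimal play; Alex is about to move from it and so loses — Beth wins.

Beth wins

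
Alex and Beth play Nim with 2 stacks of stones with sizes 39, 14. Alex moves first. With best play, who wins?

Nim-sum: 39 XOR 14 = 41.
The nim-sum is 41 ≠ 0, so this is an N-position: the player to move can win; Alex has a winning move.

Alex wins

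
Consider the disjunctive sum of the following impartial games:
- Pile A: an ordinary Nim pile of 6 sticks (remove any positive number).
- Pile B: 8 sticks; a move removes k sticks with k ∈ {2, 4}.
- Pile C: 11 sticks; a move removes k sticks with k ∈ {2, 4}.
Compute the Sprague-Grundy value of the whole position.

Pile A is a plain Nim pile of size 6, so its Grundy value is 6.
Build the Grundy sequence for pile B with g(k) = mex{g(k−s) : s ∈ {2, 4}, s ≤ k}:
g(0) = mex{} = 0
g(1) = mex{} = 0
g(2) = mex{0} = 1
g(3) = mex{0} = 1
g(4) = mex{0,1} = 2
g(5) = mex{0,1} = 2
g(6) = mex{1,2} = 0
g(7) = mex{1,2} = 0
g(8) = mex{0,2} = 1
So g(8) = 1.
Build the Grundy sequence for pile C with g(k) = mex{g(k−s) : s ∈ {2, 4}, s ≤ k}:
g(0) = mex{} = 0
g(1) = mex{} = 0
g(2) = mex{0} = 1
g(3) = mex{0} = 1
g(4) = mex{0,1} = 2
g(5) = mex{0,1} = 2
g(6) = mex{1,2} = 0
g(7) = mex{1,2} = 0
g(8) = mex{0,2} = 1
g(9) = mex{0,2} = 1
g(10) = mex{0,1} = 2
g(11) = mex{0,1} = 2
So g(11) = 2.
The value of a disjunctive sum is the nim-sum of the parts.
Combined value = 6 XOR 1 XOR 2 = 5.

5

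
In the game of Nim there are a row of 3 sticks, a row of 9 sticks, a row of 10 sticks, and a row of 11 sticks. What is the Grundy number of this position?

11

Bitwise XOR of the heap sizes:
  0011  (3)
  1001  (9)
  1010  (10)
  1011  (11)
  ----
  1011  (11)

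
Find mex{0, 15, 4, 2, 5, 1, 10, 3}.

6

The values 0, 1, 2, 3, 4, 5 are all present; 6 is the first non-negative integer missing from the set.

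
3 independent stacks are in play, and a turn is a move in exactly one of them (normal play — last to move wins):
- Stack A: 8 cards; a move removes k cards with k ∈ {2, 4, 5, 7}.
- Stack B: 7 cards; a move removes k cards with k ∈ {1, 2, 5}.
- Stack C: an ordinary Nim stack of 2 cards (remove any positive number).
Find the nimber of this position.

7

For stack A, compute g(0), g(1), … with moves {2, 4, 5, 7}:
k:     0  1  2  3  4  5  6  7  8
g(k):  0  0  1  1  2  2  3  3  4
So g(8) = 4.
Grundy values for stack B (subtraction set {1, 2, 5}):
k:     0  1  2  3  4  5  6  7
g(k):  0  1  2  0  1  2  0  1
So g(7) = 1.
Stack C is a plain Nim stack of size 2, so its Grundy value is 2.
The value of a disjunctive sum is the nim-sum of the parts.
Combined value = 4 XOR 1 XOR 2 = 7.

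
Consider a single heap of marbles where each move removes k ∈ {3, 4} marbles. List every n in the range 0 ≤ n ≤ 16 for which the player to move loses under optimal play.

0, 1, 2, 7, 8, 9, 14, 15, 16

Grundy values for subtraction set {3, 4}:
k:     0  1  2  3  4  5  6  7  8  9 10 11 12 13 14 15 16
g(k):  0  0  0  1  1  1  2  0  0  0  1  1  1  2  0  0  0
The P-positions (g = 0) in 0..16 are 0, 1, 2, 7, 8, 9, 14, 15, 16.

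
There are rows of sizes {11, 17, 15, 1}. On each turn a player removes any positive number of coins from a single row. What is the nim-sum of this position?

20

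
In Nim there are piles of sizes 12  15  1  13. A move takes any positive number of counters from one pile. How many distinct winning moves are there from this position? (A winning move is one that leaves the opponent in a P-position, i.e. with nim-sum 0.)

Write each in binary and XOR column by column:
  1100  (12)
  1111  (15)
  0001  (1)
  1101  (13)
  ----
  1111  (15)
The overall nim-sum is X = 15. A pile of size p has a winning move iff p XOR X < p (reduce it to p XOR X).
  12: 12 XOR 15 = 3 < 12 — winning move (to 3).
  15: 15 XOR 15 = 0 < 15 — winning move (to 0).
  1: 1 XOR 15 = 14 ≥ 1 — no move.
  13: 13 XOR 15 = 2 < 13 — winning move (to 2).
That gives 3 winning moves.

3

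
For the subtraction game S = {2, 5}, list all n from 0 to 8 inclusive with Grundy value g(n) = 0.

0, 1, 4, 7, 8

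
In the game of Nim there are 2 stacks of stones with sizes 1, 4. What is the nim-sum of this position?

5

Nim-sum: 1 ⊕ 4 = 5.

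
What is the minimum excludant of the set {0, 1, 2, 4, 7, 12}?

3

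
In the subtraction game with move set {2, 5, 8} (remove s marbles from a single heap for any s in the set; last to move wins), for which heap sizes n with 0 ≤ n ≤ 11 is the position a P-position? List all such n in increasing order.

0, 1, 4, 7, 10, 11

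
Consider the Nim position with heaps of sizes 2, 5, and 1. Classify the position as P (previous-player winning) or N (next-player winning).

N-position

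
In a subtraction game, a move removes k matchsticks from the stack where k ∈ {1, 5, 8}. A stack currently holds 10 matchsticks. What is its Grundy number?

2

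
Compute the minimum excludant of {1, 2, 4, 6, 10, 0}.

3

The values 0, 1, 2 are all present; 3 is the first non-negative integer missing from the set.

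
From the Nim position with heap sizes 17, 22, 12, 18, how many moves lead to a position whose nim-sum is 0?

3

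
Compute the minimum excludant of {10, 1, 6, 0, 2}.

3

The values 0, 1, 2 are all present; 3 is the first non-negative integer missing from the set.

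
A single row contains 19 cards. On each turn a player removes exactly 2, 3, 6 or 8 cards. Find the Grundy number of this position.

Compute g(0), g(1), … for moves {2, 3, 6, 8}:
k:     0  1  2  3  4  5  6  7  8  9 10 11 12 13 14 15 16 17 18 19
g(k):  0  0  1  1  2  0  3  1  2  2  0  3  1  2  0  0  1  1  2  0
So g(19) = 0.

0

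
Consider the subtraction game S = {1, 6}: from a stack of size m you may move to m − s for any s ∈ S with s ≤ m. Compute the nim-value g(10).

Compute g(0), g(1), … for moves {1, 6}:
g(0) = mex{} = 0
g(1) = mex{0} = 1
g(2) = mex{1} = 0
g(3) = mex{0} = 1
g(4) = mex{1} = 0
g(5) = mex{0} = 1
g(6) = mex{0,1} = 2
g(7) = mex{1,2} = 0
g(8) = mex{0} = 1
g(9) = mex{1} = 0
g(10) = mex{0} = 1
So g(10) = 1.

1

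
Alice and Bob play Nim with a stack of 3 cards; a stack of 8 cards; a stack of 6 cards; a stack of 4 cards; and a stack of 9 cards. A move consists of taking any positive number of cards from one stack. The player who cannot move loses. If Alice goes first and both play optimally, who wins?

Bob wins

Write each in binary and XOR column by column:
  0011  (3)
  1000  (8)
  0110  (6)
  0100  (4)
  1001  (9)
  ----
  0000  (0)
The nim-sum is 0, so this is a P-position: the player to move is in a losing position under optimal play; Alice is about to move from it and so loses — Bob wins.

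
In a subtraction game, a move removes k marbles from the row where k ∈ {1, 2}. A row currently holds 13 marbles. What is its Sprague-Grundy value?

1

Compute g(0), g(1), … for moves {1, 2}:
k:     0  1  2  3  4  5  6  7  8  9 10 11 12 13
g(k):  0  1  2  0  1  2  0  1  2  0  1  2  0  1
So g(13) = 1.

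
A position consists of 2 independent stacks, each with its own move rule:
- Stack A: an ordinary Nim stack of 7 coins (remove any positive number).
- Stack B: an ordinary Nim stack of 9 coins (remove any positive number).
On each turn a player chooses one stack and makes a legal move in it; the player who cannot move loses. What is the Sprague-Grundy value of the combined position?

14

Stack A is a plain Nim stack of size 7, so its Grundy value is 7.
Stack B is a plain Nim stack of size 9, so its Grundy value is 9.
The value of a disjunctive sum is the nim-sum of the parts.
Combined value = 7 XOR 9 = 14.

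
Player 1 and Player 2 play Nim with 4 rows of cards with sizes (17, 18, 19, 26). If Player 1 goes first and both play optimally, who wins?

Player 1 wins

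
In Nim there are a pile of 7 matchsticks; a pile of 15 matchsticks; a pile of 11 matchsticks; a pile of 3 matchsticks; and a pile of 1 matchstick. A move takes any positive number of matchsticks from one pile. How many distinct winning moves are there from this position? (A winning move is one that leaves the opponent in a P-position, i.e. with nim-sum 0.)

5

Nim-sum: 7 ⊕ 15 ⊕ 11 ⊕ 3 ⊕ 1 = 1.
The overall nim-sum is X = 1. A pile of size p has a winning move iff p XOR X < p (reduce it to p XOR X).
  7: 7 XOR 1 = 6 < 7 — winning move (to 6).
  15: 15 XOR 1 = 14 < 15 — winning move (to 14).
  11: 11 XOR 1 = 10 < 11 — winning move (to 10).
  3: 3 XOR 1 = 2 < 3 — winning move (to 2).
  1: 1 XOR 1 = 0 < 1 — winning move (to 0).
That gives 5 winning moves.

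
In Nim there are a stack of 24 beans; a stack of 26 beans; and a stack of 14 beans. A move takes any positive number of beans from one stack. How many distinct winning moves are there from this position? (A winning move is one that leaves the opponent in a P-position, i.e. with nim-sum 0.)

3

Compute the nim-sum pairwise:
24 XOR 26 = 2
2 XOR 14 = 12
The overall nim-sum is X = 12. A stack of size p has a winning move iff p XOR X < p (reduce it to p XOR X).
  24: 24 XOR 12 = 20 < 24 — winning move (to 20).
  26: 26 XOR 12 = 22 < 26 — winning move (to 22).
  14: 14 XOR 12 = 2 < 14 — winning move (to 2).
That gives 3 winning moves.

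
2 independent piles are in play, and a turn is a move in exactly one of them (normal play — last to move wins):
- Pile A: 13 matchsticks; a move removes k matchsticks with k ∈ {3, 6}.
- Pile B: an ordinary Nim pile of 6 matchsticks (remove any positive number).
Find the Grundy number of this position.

Build the Grundy sequence for pile A with g(k) = mex{g(k−s) : s ∈ {3, 6}, s ≤ k}:
g(0) = mex{} = 0
g(1) = mex{} = 0
g(2) = mex{} = 0
g(3) = mex{0} = 1
g(4) = mex{0} = 1
g(5) = mex{0} = 1
g(6) = mex{0,1} = 2
g(7) = mex{0,1} = 2
g(8) = mex{0,1} = 2
g(9) = mex{1,2} = 0
g(10) = mex{1,2} = 0
g(11) = mex{1,2} = 0
g(12) = mex{0,2} = 1
g(13) = mex{0,2} = 1
So g(13) = 1.
Pile B is a plain Nim pile of size 6, so its Grundy value is 6.
The value of a disjunctive sum is the nim-sum of the parts.
Combined value = 1 ⊕ 6 = 7.

7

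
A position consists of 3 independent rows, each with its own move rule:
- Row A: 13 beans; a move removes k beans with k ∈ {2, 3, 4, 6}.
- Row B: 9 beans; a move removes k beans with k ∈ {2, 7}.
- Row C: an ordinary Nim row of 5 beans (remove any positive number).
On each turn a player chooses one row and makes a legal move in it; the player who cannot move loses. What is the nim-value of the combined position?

For row A, compute g(0), g(1), … with moves {2, 3, 4, 6}:
k:     0  1  2  3  4  5  6  7  8  9 10 11 12 13
g(k):  0  0  1  1  2  2  3  3  0  0  1  1  2  2
So g(13) = 2.
Build the Grundy sequence for row B with g(k) = mex{g(k−s) : s ∈ {2, 7}, s ≤ k}:
k:     0  1  2  3  4  5  6  7  8  9
g(k):  0  0  1  1  0  0  1  1  2  0
So g(9) = 0.
Row C is a plain Nim row of size 5, so its Grundy value is 5.
By the Sprague-Grundy theorem, the Grundy value of a sum of independent games is the XOR of the component values.
Combined value = 2 ⊕ 0 ⊕ 5 = 7.

7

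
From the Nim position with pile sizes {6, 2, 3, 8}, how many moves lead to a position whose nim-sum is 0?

Bitwise XOR of the heap sizes:
  0110  (6)
  0010  (2)
  0011  (3)
  1000  (8)
  ----
  1111  (15)
The overall nim-sum is X = 15. A pile of size p has a winning move iff p XOR X < p (reduce it to p XOR X).
  6: 6 XOR 15 = 9 ≥ 6 — no move.
  2: 2 XOR 15 = 13 ≥ 2 — no move.
  3: 3 XOR 15 = 12 ≥ 3 — no move.
  8: 8 XOR 15 = 7 < 8 — winning move (to 7).
That gives 1 winning move.

1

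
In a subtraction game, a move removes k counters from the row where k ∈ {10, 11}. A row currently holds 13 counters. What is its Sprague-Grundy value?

1

Compute g(0), g(1), … for moves {10, 11}:
k:     0  1  2  3  4  5  6  7  8  9 10 11 12 13
g(k):  0  0  0  0  0  0  0  0  0  0  1  1  1  1
So g(13) = 1.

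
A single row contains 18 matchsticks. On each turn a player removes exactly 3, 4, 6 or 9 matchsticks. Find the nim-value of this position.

Grundy values for subtraction set {3, 4, 6, 9}:
k:     0  1  2  3  4  5  6  7  8  9 10 11 12 13 14 15 16 17 18
g(k):  0  0  0  1  1  1  2  2  2  3  3  3  0  0  0  1  1  1  2
So g(18) = 2.

2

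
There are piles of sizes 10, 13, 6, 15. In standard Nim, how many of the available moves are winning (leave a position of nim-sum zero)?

Compute the nim-sum pairwise:
10 ⊕ 13 = 7
7 ⊕ 6 = 1
1 ⊕ 15 = 14
The overall nim-sum is X = 14. A pile of size p has a winning move iff p XOR X < p (reduce it to p XOR X).
  10: 10 XOR 14 = 4 < 10 — winning move (to 4).
  13: 13 XOR 14 = 3 < 13 — winning move (to 3).
  6: 6 XOR 14 = 8 ≥ 6 — no move.
  15: 15 XOR 14 = 1 < 15 — winning move (to 1).
That gives 3 winning moves.

3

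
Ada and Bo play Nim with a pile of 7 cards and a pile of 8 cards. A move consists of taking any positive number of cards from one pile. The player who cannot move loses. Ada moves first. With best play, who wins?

Ada wins

Write each in binary and XOR column by column:
  0111  (7)
  1000  (8)
  ----
  1111  (15)
The nim-sum is 15 ≠ 0, so this is an N-position: the player to move can win; Ada has a winning move.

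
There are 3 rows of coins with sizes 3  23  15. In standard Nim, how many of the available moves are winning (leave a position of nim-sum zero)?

1

Write each in binary and XOR column by column:
  00011  (3)
  10111  (23)
  01111  (15)
  -----
  11011  (27)
The overall nim-sum is X = 27. A row of size p has a winning move iff p XOR X < p (reduce it to p XOR X).
  3: 3 XOR 27 = 24 ≥ 3 — no move.
  23: 23 XOR 27 = 12 < 23 — winning move (to 12).
  15: 15 XOR 27 = 20 ≥ 15 — no move.
That gives 1 winning move.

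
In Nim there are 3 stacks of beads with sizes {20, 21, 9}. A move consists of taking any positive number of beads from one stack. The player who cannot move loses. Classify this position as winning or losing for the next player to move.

Winning position

Bitwise XOR of the heap sizes:
  10100  (20)
  10101  (21)
  01001  (9)
  -----
  01000  (8)
The nim-sum is 8 ≠ 0, so this is an N-position: the player to move can win.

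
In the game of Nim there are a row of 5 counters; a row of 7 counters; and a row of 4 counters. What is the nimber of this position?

6

Nim-sum: 5 XOR 7 XOR 4 = 6.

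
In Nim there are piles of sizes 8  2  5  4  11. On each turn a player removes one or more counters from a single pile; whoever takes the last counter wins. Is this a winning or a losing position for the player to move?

Losing position

Nim-sum: 8 XOR 2 XOR 5 XOR 4 XOR 11 = 0.
The nim-sum is 0, so this is a P-position: the player to move is in a losing position under optimal play.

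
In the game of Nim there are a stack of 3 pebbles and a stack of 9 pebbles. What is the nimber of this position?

10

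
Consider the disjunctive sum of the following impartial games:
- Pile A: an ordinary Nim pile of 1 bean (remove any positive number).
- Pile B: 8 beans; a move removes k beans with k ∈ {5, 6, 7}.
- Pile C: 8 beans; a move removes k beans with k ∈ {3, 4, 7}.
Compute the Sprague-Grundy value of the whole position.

Pile A is a plain Nim pile of size 1, so its Grundy value is 1.
Grundy values for pile B (subtraction set {5, 6, 7}):
g(0) = mex{} = 0
g(1) = mex{} = 0
g(2) = mex{} = 0
g(3) = mex{} = 0
g(4) = mex{} = 0
g(5) = mex{0} = 1
g(6) = mex{0} = 1
g(7) = mex{0} = 1
g(8) = mex{0} = 1
So g(8) = 1.
For pile C, compute g(0), g(1), … with moves {3, 4, 7}:
k:     0  1  2  3  4  5  6  7  8
g(k):  0  0  0  1  1  1  2  2  2
So g(8) = 2.
By the Sprague-Grundy theorem, the Grundy value of a sum of independent games is the XOR of the component values.
Combined value = 1 XOR 1 XOR 2 = 2.

2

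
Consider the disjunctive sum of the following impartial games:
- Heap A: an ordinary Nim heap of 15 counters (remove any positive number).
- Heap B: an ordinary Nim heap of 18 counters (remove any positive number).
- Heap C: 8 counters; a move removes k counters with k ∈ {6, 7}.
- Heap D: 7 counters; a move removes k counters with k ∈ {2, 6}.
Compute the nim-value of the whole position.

29

Heap A is a plain Nim heap of size 15, so its Grundy value is 15.
Heap B is a plain Nim heap of size 18, so its Grundy value is 18.
For heap C, compute g(0), g(1), … with moves {6, 7}:
g(0) = mex{} = 0
g(1) = mex{} = 0
g(2) = mex{} = 0
g(3) = mex{} = 0
g(4) = mex{} = 0
g(5) = mex{} = 0
g(6) = mex{0} = 1
g(7) = mex{0} = 1
g(8) = mex{0} = 1
So g(8) = 1.
Build the Grundy sequence for heap D with g(k) = mex{g(k−s) : s ∈ {2, 6}, s ≤ k}:
k:     0  1  2  3  4  5  6  7
g(k):  0  0  1  1  0  0  1  1
So g(7) = 1.
By the Sprague-Grundy theorem, the Grundy value of a sum of independent games is the XOR of the component values.
Combined value = 15 ⊕ 18 ⊕ 1 ⊕ 1 = 29.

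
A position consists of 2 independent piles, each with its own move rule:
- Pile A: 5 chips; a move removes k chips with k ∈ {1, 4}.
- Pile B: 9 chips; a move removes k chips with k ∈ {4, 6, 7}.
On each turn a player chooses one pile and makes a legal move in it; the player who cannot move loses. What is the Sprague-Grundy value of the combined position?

2

Grundy values for pile A (subtraction set {1, 4}):
k:     0  1  2  3  4  5
g(k):  0  1  0  1  2  0
So g(5) = 0.
For pile B, compute g(0), g(1), … with moves {4, 6, 7}:
g(0) = mex{} = 0
g(1) = mex{} = 0
g(2) = mex{} = 0
g(3) = mex{} = 0
g(4) = mex{0} = 1
g(5) = mex{0} = 1
g(6) = mex{0} = 1
g(7) = mex{0} = 1
g(8) = mex{0,1} = 2
g(9) = mex{0,1} = 2
So g(9) = 2.
The value of a disjunctive sum is the nim-sum of the parts.
Combined value = 0 XOR 2 = 2.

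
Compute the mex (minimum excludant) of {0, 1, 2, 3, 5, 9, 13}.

The values 0, 1, 2, 3 are all present; 4 is the first non-negative integer missing from the set.

4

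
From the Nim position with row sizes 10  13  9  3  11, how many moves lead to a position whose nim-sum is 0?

1

Write each in binary and XOR column by column:
  1010  (10)
  1101  (13)
  1001  (9)
  0011  (3)
  1011  (11)
  ----
  0110  (6)
The overall nim-sum is X = 6. A row of size p has a winning move iff p XOR X < p (reduce it to p XOR X).
  10: 10 XOR 6 = 12 ≥ 10 — no move.
  13: 13 XOR 6 = 11 < 13 — winning move (to 11).
  9: 9 XOR 6 = 15 ≥ 9 — no move.
  3: 3 XOR 6 = 5 ≥ 3 — no move.
  11: 11 XOR 6 = 13 ≥ 11 — no move.
That gives 1 winning move.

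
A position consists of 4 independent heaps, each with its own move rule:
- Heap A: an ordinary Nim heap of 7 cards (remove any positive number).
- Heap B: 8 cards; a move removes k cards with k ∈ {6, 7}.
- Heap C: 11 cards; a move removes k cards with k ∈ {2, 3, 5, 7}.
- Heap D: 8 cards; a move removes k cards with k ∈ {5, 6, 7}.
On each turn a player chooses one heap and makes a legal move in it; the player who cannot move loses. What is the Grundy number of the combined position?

Heap A is a plain Nim heap of size 7, so its Grundy value is 7.
For heap B, compute g(0), g(1), … with moves {6, 7}:
g(0) = mex{} = 0
g(1) = mex{} = 0
g(2) = mex{} = 0
g(3) = mex{} = 0
g(4) = mex{} = 0
g(5) = mex{} = 0
g(6) = mex{0} = 1
g(7) = mex{0} = 1
g(8) = mex{0} = 1
So g(8) = 1.
For heap C, compute g(0), g(1), … with moves {2, 3, 5, 7}:
k:     0  1  2  3  4  5  6  7  8  9 10 11
g(k):  0  0  1  1  2  2  3  3  4  0  0  1
So g(11) = 1.
Grundy values for heap D (subtraction set {5, 6, 7}):
g(0) = mex{} = 0
g(1) = mex{} = 0
g(2) = mex{} = 0
g(3) = mex{} = 0
g(4) = mex{} = 0
g(5) = mex{0} = 1
g(6) = mex{0} = 1
g(7) = mex{0} = 1
g(8) = mex{0} = 1
So g(8) = 1.
By the Sprague-Grundy theorem, the Grundy value of a sum of independent games is the XOR of the component values.
Combined value = 7 XOR 1 XOR 1 XOR 1 = 6.

6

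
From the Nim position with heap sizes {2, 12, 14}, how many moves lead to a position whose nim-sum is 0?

0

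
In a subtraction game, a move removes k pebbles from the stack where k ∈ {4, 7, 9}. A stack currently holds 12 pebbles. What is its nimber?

3

Build the Grundy sequence with g(k) = mex{g(k−s) : s ∈ {4, 7, 9}, s ≤ k}:
g(0) = mex{} = 0
g(1) = mex{} = 0
g(2) = mex{} = 0
g(3) = mex{} = 0
g(4) = mex{0} = 1
g(5) = mex{0} = 1
g(6) = mex{0} = 1
g(7) = mex{0} = 1
g(8) = mex{0,1} = 2
g(9) = mex{0,1} = 2
g(10) = mex{0,1} = 2
g(11) = mex{0,1} = 2
g(12) = mex{0,1,2} = 3
So g(12) = 3.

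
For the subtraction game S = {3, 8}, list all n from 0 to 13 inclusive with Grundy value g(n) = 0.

0, 1, 2, 6, 7, 11, 12, 13

Compute g(0), g(1), … for moves {3, 8}:
g(0) = mex{} = 0
g(1) = mex{} = 0
g(2) = mex{} = 0
g(3) = mex{0} = 1
g(4) = mex{0} = 1
g(5) = mex{0} = 1
g(6) = mex{1} = 0
g(7) = mex{1} = 0
g(8) = mex{0,1} = 2
g(9) = mex{0} = 1
g(10) = mex{0} = 1
g(11) = mex{1,2} = 0
g(12) = mex{1} = 0
g(13) = mex{1} = 0
The P-positions (g = 0) in 0..13 are 0, 1, 2, 6, 7, 11, 12, 13.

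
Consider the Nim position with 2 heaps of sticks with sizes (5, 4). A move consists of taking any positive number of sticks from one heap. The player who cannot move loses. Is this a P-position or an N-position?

Nim-sum: 5 ⊕ 4 = 1.
The nim-sum is 1 ≠ 0, so this is an N-position: the player to move can win.

N-position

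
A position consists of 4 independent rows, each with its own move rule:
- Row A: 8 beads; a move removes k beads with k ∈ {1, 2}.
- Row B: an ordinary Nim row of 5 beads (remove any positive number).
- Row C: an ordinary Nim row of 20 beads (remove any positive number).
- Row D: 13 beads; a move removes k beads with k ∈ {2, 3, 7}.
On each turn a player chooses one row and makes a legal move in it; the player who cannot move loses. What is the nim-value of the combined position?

18

Build the Grundy sequence for row A with g(k) = mex{g(k−s) : s ∈ {1, 2}, s ≤ k}:
g(0) = mex{} = 0
g(1) = mex{0} = 1
g(2) = mex{0,1} = 2
g(3) = mex{1,2} = 0
g(4) = mex{0,2} = 1
g(5) = mex{0,1} = 2
g(6) = mex{1,2} = 0
g(7) = mex{0,2} = 1
g(8) = mex{0,1} = 2
So g(8) = 2.
Row B is a plain Nim row of size 5, so its Grundy value is 5.
Row C is a plain Nim row of size 20, so its Grundy value is 20.
Build the Grundy sequence for row D with g(k) = mex{g(k−s) : s ∈ {2, 3, 7}, s ≤ k}:
k:     0  1  2  3  4  5  6  7  8  9 10 11 12 13
g(k):  0  0  1  1  2  0  0  1  1  2  0  0  1  1
So g(13) = 1.
The value of a disjunctive sum is the nim-sum of the parts.
Combined value = 2 ⊕ 5 ⊕ 20 ⊕ 1 = 18.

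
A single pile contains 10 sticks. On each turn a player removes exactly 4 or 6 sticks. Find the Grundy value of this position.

Build the Grundy sequence with g(k) = mex{g(k−s) : s ∈ {4, 6}, s ≤ k}:
g(0) = mex{} = 0
g(1) = mex{} = 0
g(2) = mex{} = 0
g(3) = mex{} = 0
g(4) = mex{0} = 1
g(5) = mex{0} = 1
g(6) = mex{0} = 1
g(7) = mex{0} = 1
g(8) = mex{0,1} = 2
g(9) = mex{0,1} = 2
g(10) = mex{1} = 0
So g(10) = 0.

0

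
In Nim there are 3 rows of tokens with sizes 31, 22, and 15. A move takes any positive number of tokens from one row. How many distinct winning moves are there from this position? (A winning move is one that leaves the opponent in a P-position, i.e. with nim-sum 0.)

Nim-sum: 31 ⊕ 22 ⊕ 15 = 6.
The overall nim-sum is X = 6. A row of size p has a winning move iff p XOR X < p (reduce it to p XOR X).
  31: 31 XOR 6 = 25 < 31 — winning move (to 25).
  22: 22 XOR 6 = 16 < 22 — winning move (to 16).
  15: 15 XOR 6 = 9 < 15 — winning move (to 9).
That gives 3 winning moves.

3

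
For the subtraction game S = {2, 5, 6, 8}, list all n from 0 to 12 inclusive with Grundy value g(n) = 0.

0, 1, 4, 11

Compute g(0), g(1), … for moves {2, 5, 6, 8}:
g(0) = mex{} = 0
g(1) = mex{} = 0
g(2) = mex{0} = 1
g(3) = mex{0} = 1
g(4) = mex{1} = 0
g(5) = mex{0,1} = 2
g(6) = mex{0} = 1
g(7) = mex{0,1,2} = 3
g(8) = mex{0,1} = 2
g(9) = mex{0,1,3} = 2
g(10) = mex{0,1,2} = 3
g(11) = mex{1,2} = 0
g(12) = mex{0,1,3} = 2
The P-positions (g = 0) in 0..12 are 0, 1, 4, 11.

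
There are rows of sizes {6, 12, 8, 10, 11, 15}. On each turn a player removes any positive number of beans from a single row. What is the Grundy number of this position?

12

Nim-sum: 6 ⊕ 12 ⊕ 8 ⊕ 10 ⊕ 11 ⊕ 15 = 12.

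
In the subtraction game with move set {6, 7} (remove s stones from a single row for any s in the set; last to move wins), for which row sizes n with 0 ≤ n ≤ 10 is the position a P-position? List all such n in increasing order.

Build the Grundy sequence with g(k) = mex{g(k−s) : s ∈ {6, 7}, s ≤ k}:
k:     0  1  2  3  4  5  6  7  8  9 10
g(k):  0  0  0  0  0  0  1  1  1  1  1
The P-positions (g = 0) in 0..10 are 0, 1, 2, 3, 4, 5.

0, 1, 2, 3, 4, 5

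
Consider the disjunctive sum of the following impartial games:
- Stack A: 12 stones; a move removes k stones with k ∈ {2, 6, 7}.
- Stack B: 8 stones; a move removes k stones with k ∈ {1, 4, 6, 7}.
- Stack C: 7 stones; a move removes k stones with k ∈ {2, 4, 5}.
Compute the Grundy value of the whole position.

1

Grundy values for stack A (subtraction set {2, 6, 7}):
k:     0  1  2  3  4  5  6  7  8  9 10 11 12
g(k):  0  0  1  1  0  0  1  1  2  0  3  1  2
So g(12) = 2.
Build the Grundy sequence for stack B with g(k) = mex{g(k−s) : s ∈ {1, 4, 6, 7}, s ≤ k}:
k:     0  1  2  3  4  5  6  7  8
g(k):  0  1  0  1  2  0  1  2  3
So g(8) = 3.
Build the Grundy sequence for stack C with g(k) = mex{g(k−s) : s ∈ {2, 4, 5}, s ≤ k}:
k:     0  1  2  3  4  5  6  7
g(k):  0  0  1  1  2  2  3  0
So g(7) = 0.
The value of a disjunctive sum is the nim-sum of the parts.
Combined value = 2 XOR 3 XOR 0 = 1.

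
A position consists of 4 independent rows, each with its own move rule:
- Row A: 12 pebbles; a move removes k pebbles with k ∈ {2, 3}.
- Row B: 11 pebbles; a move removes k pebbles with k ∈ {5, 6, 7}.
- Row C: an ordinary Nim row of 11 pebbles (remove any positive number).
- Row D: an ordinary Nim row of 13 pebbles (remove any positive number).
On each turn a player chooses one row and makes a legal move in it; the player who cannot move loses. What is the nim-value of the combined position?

5

For row A, compute g(0), g(1), … with moves {2, 3}:
g(0) = mex{} = 0
g(1) = mex{} = 0
g(2) = mex{0} = 1
g(3) = mex{0} = 1
g(4) = mex{0,1} = 2
g(5) = mex{1} = 0
g(6) = mex{1,2} = 0
g(7) = mex{0,2} = 1
g(8) = mex{0} = 1
g(9) = mex{0,1} = 2
g(10) = mex{1} = 0
g(11) = mex{1,2} = 0
g(12) = mex{0,2} = 1
So g(12) = 1.
Grundy values for row B (subtraction set {5, 6, 7}):
k:     0  1  2  3  4  5  6  7  8  9 10 11
g(k):  0  0  0  0  0  1  1  1  1  1  2  2
So g(11) = 2.
Row C is a plain Nim row of size 11, so its Grundy value is 11.
Row D is a plain Nim row of size 13, so its Grundy value is 13.
The value of a disjunctive sum is the nim-sum of the parts.
Combined value = 1 XOR 2 XOR 11 XOR 13 = 5.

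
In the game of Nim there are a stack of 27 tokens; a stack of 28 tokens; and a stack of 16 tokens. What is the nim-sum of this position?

Compute the nim-sum pairwise:
27 ^ 28 = 7
7 ^ 16 = 23

23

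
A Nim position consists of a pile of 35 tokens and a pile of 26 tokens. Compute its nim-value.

Write each in binary and XOR column by column:
  100011  (35)
  011010  (26)
  ------
  111001  (57)

57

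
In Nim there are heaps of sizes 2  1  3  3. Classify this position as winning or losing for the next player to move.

Compute the nim-sum pairwise:
2 XOR 1 = 3
3 XOR 3 = 0
0 XOR 3 = 3
The nim-sum is 3 ≠ 0, so this is an N-position: the player to move can win.

Winning position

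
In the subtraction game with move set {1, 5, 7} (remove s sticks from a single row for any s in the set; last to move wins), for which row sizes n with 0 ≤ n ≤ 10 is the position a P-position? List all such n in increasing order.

0, 2, 4, 6, 8, 10

Build the Grundy sequence with g(k) = mex{g(k−s) : s ∈ {1, 5, 7}, s ≤ k}:
k:     0  1  2  3  4  5  6  7  8  9 10
g(k):  0  1  0  1  0  1  0  1  0  1  0
The P-positions (g = 0) in 0..10 are 0, 2, 4, 6, 8, 10.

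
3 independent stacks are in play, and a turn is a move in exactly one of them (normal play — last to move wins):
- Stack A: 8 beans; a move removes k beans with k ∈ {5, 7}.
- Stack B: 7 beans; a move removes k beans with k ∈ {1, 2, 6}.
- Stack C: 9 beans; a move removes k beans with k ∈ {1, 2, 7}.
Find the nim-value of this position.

Build the Grundy sequence for stack A with g(k) = mex{g(k−s) : s ∈ {5, 7}, s ≤ k}:
g(0) = mex{} = 0
g(1) = mex{} = 0
g(2) = mex{} = 0
g(3) = mex{} = 0
g(4) = mex{} = 0
g(5) = mex{0} = 1
g(6) = mex{0} = 1
g(7) = mex{0} = 1
g(8) = mex{0} = 1
So g(8) = 1.
Grundy values for stack B (subtraction set {1, 2, 6}):
g(0) = mex{} = 0
g(1) = mex{0} = 1
g(2) = mex{0,1} = 2
g(3) = mex{1,2} = 0
g(4) = mex{0,2} = 1
g(5) = mex{0,1} = 2
g(6) = mex{0,1,2} = 3
g(7) = mex{1,2,3} = 0
So g(7) = 0.
Build the Grundy sequence for stack C with g(k) = mex{g(k−s) : s ∈ {1, 2, 7}, s ≤ k}:
k:     0  1  2  3  4  5  6  7  8  9
g(k):  0  1  2  0  1  2  0  1  2  0
So g(9) = 0.
By the Sprague-Grundy theorem, the Grundy value of a sum of independent games is the XOR of the component values.
Combined value = 1 XOR 0 XOR 0 = 1.

1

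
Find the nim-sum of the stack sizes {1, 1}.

0

Bitwise XOR of the heap sizes:
  1  (1)
  1  (1)
  -
  0  (0)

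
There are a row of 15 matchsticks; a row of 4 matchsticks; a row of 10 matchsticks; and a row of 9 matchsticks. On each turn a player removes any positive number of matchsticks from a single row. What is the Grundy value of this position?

8

Compute the nim-sum pairwise:
15 ^ 4 = 11
11 ^ 10 = 1
1 ^ 9 = 8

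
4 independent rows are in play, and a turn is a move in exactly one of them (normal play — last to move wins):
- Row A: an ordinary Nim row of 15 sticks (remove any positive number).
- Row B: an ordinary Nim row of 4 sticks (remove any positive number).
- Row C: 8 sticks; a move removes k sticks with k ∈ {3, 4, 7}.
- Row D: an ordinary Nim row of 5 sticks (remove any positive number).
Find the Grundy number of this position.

Row A is a plain Nim row of size 15, so its Grundy value is 15.
Row B is a plain Nim row of size 4, so its Grundy value is 4.
For row C, compute g(0), g(1), … with moves {3, 4, 7}:
g(0) = mex{} = 0
g(1) = mex{} = 0
g(2) = mex{} = 0
g(3) = mex{0} = 1
g(4) = mex{0} = 1
g(5) = mex{0} = 1
g(6) = mex{0,1} = 2
g(7) = mex{0,1} = 2
g(8) = mex{0,1} = 2
So g(8) = 2.
Row D is a plain Nim row of size 5, so its Grundy value is 5.
The value of a disjunctive sum is the nim-sum of the parts.
Combined value = 15 XOR 4 XOR 2 XOR 5 = 12.

12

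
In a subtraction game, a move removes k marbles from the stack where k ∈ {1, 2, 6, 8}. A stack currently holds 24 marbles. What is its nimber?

Grundy values for subtraction set {1, 2, 6, 8}:
k:     0  1  2  3  4  5  6  7  8  9 10 11 12 13 14 15 16 17 18 19 20 21 22 23 24
g(k):  0  1  2  0  1  2  3  0  1  2  0  1  2  3  0  1  2  0  1  2  3  0  1  2  0
So g(24) = 0.

0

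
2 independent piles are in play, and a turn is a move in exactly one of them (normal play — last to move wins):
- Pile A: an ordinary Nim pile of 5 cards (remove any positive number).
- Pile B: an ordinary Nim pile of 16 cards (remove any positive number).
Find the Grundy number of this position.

21

Pile A is a plain Nim pile of size 5, so its Grundy value is 5.
Pile B is a plain Nim pile of size 16, so its Grundy value is 16.
The value of a disjunctive sum is the nim-sum of the parts.
Combined value = 5 ⊕ 16 = 21.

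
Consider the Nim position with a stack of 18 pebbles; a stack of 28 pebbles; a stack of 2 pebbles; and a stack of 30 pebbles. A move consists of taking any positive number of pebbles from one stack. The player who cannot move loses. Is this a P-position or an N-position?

Compute the nim-sum pairwise:
18 XOR 28 = 14
14 XOR 2 = 12
12 XOR 30 = 18
The nim-sum is 18 ≠ 0, so this is an N-position: the player to move can win.

N-position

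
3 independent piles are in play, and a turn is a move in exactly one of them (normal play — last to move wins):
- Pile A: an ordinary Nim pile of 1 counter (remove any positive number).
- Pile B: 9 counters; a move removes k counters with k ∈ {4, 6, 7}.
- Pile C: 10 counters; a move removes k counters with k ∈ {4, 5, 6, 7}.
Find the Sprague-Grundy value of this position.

Pile A is a plain Nim pile of size 1, so its Grundy value is 1.
Grundy values for pile B (subtraction set {4, 6, 7}):
g(0) = mex{} = 0
g(1) = mex{} = 0
g(2) = mex{} = 0
g(3) = mex{} = 0
g(4) = mex{0} = 1
g(5) = mex{0} = 1
g(6) = mex{0} = 1
g(7) = mex{0} = 1
g(8) = mex{0,1} = 2
g(9) = mex{0,1} = 2
So g(9) = 2.
Grundy values for pile C (subtraction set {4, 5, 6, 7}):
k:     0  1  2  3  4  5  6  7  8  9 10
g(k):  0  0  0  0  1  1  1  1  2  2  2
So g(10) = 2.
The value of a disjunctive sum is the nim-sum of the parts.
Combined value = 1 XOR 2 XOR 2 = 1.

1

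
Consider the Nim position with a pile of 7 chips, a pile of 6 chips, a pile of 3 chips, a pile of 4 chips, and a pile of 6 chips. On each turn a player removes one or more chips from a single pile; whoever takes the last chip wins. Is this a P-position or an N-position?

P-position

Compute the nim-sum pairwise:
7 ⊕ 6 = 1
1 ⊕ 3 = 2
2 ⊕ 4 = 6
6 ⊕ 6 = 0
The nim-sum is 0, so this is a P-position: the player to move is in a losing position under optimal play.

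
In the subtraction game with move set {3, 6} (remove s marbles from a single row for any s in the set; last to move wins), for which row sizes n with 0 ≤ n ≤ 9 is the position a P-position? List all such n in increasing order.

0, 1, 2, 9

Grundy values for subtraction set {3, 6}:
g(0) = mex{} = 0
g(1) = mex{} = 0
g(2) = mex{} = 0
g(3) = mex{0} = 1
g(4) = mex{0} = 1
g(5) = mex{0} = 1
g(6) = mex{0,1} = 2
g(7) = mex{0,1} = 2
g(8) = mex{0,1} = 2
g(9) = mex{1,2} = 0
The P-positions (g = 0) in 0..9 are 0, 1, 2, 9.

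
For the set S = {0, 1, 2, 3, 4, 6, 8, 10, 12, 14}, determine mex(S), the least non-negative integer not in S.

5

The values 0, 1, 2, 3, 4 are all present; 5 is the first non-negative integer missing from the set.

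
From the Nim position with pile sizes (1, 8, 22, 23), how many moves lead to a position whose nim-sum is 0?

1

Nim-sum: 1 ^ 8 ^ 22 ^ 23 = 8.
The overall nim-sum is X = 8. A pile of size p has a winning move iff p XOR X < p (reduce it to p XOR X).
  1: 1 XOR 8 = 9 ≥ 1 — no move.
  8: 8 XOR 8 = 0 < 8 — winning move (to 0).
  22: 22 XOR 8 = 30 ≥ 22 — no move.
  23: 23 XOR 8 = 31 ≥ 23 — no move.
That gives 1 winning move.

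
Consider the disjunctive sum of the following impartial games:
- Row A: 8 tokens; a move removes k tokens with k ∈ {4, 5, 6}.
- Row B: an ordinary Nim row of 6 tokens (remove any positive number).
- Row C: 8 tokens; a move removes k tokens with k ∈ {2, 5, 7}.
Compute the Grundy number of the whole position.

For row A, compute g(0), g(1), … with moves {4, 5, 6}:
k:     0  1  2  3  4  5  6  7  8
g(k):  0  0  0  0  1  1  1  1  2
So g(8) = 2.
Row B is a plain Nim row of size 6, so its Grundy value is 6.
For row C, compute g(0), g(1), … with moves {2, 5, 7}:
g(0) = mex{} = 0
g(1) = mex{} = 0
g(2) = mex{0} = 1
g(3) = mex{0} = 1
g(4) = mex{1} = 0
g(5) = mex{0,1} = 2
g(6) = mex{0} = 1
g(7) = mex{0,1,2} = 3
g(8) = mex{0,1} = 2
So g(8) = 2.
By the Sprague-Grundy theorem, the Grundy value of a sum of independent games is the XOR of the component values.
Combined value = 2 XOR 6 XOR 2 = 6.

6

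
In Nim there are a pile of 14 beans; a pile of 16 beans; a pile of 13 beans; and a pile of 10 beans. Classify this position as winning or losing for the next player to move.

Winning position

Compute the nim-sum pairwise:
14 ⊕ 16 = 30
30 ⊕ 13 = 19
19 ⊕ 10 = 25
The nim-sum is 25 ≠ 0, so this is an N-position: the player to move can win.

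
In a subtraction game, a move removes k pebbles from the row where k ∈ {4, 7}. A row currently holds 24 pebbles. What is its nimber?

Build the Grundy sequence with g(k) = mex{g(k−s) : s ∈ {4, 7}, s ≤ k}:
k:     0  1  2  3  4  5  6  7  8  9 10 11 12 13 14 15 16 17 18 19 20 21 22 23 24
g(k):  0  0  0  0  1  1  1  1  2  2  2  0  0  0  0  1  1  1  1  2  2  2  0  0  0
So g(24) = 0.

0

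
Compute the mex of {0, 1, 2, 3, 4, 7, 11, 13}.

5

The values 0, 1, 2, 3, 4 are all present; 5 is the first non-negative integer missing from the set.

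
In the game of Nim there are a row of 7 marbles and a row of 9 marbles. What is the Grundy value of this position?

14

Bitwise XOR of the heap sizes:
  0111  (7)
  1001  (9)
  ----
  1110  (14)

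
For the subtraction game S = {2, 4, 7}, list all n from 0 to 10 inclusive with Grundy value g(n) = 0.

0, 1, 6, 9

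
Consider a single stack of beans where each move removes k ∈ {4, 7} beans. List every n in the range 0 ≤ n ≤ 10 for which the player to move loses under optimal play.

0, 1, 2, 3

Build the Grundy sequence with g(k) = mex{g(k−s) : s ∈ {4, 7}, s ≤ k}:
g(0) = mex{} = 0
g(1) = mex{} = 0
g(2) = mex{} = 0
g(3) = mex{} = 0
g(4) = mex{0} = 1
g(5) = mex{0} = 1
g(6) = mex{0} = 1
g(7) = mex{0} = 1
g(8) = mex{0,1} = 2
g(9) = mex{0,1} = 2
g(10) = mex{0,1} = 2
The P-positions (g = 0) in 0..10 are 0, 1, 2, 3.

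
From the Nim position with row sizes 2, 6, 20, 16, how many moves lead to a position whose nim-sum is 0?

0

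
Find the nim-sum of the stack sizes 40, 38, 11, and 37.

32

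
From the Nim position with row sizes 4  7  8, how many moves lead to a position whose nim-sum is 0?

Compute the nim-sum pairwise:
4 XOR 7 = 3
3 XOR 8 = 11
The overall nim-sum is X = 11. A row of size p has a winning move iff p XOR X < p (reduce it to p XOR X).
  4: 4 XOR 11 = 15 ≥ 4 — no move.
  7: 7 XOR 11 = 12 ≥ 7 — no move.
  8: 8 XOR 11 = 3 < 8 — winning move (to 3).
That gives 1 winning move.

1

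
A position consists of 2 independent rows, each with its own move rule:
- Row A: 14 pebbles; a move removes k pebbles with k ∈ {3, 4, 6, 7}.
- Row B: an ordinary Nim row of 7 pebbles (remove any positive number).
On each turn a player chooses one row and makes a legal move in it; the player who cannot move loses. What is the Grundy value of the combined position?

6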